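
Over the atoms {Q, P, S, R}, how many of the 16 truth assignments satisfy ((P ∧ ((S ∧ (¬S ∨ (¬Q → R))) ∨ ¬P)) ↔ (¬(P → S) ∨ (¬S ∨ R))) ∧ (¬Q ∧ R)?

1

Initial set: {(((P ∧ ((S ∧ (¬S ∨ (¬Q → R))) ∨ ¬P)) ↔ (¬(P → S) ∨ (¬S ∨ R))) ∧ (¬Q ∧ R))}.
(((P ∧ ((S ∧ (¬S ∨ (¬Q → R))) ∨ ¬P)) ↔ (¬(P → S) ∨ (¬S ∨ R))) ∧ (¬Q ∧ R)): α-rule — add ((P ∧ ((S ∧ (¬S ∨ (¬Q → R))) ∨ ¬P)) ↔ (¬(P → S) ∨ (¬S ∨ R))), (¬Q ∧ R).
(¬Q ∧ R): α-rule — add ¬Q, R.
((P ∧ ((S ∧ (¬S ∨ (¬Q → R))) ∨ ¬P)) ↔ (¬(P → S) ∨ (¬S ∨ R))): β-rule — branch into (P ∧ ((S ∧ (¬S ∨ (¬Q → R))) ∨ ¬P)), (¬(P → S) ∨ (¬S ∨ R))  //  ¬(P ∧ ((S ∧ (¬S ∨ (¬Q → R))) ∨ ¬P)), ¬(¬(P → S) ∨ (¬S ∨ R)).
  branch 1 (add (P ∧ ((S ∧ (¬S ∨ (¬Q → R))) ∨ ¬P)), (¬(P → S) ∨ (¬S ∨ R))):
    (P ∧ ((S ∧ (¬S ∨ (¬Q → R))) ∨ ¬P)): α-rule — add P, ((S ∧ (¬S ∨ (¬Q → R))) ∨ ¬P).
    (¬(P → S) ∨ (¬S ∨ R)): β-rule — branch into ¬(P → S)  //  (¬S ∨ R).
      branch 1.1 (add ¬(P → S)):
        ¬(P → S): α-rule — add P, ¬S.
        ((S ∧ (¬S ∨ (¬Q → R))) ∨ ¬P): β-rule — branch into (S ∧ (¬S ∨ (¬Q → R)))  //  ¬P.
          branch 1.1.1 (add (S ∧ (¬S ∨ (¬Q → R)))):
            (S ∧ (¬S ∨ (¬Q → R))): α-rule — add S, (¬S ∨ (¬Q → R)).
            × closes — contains both S and ¬S.
          branch 1.1.2 (add ¬P):
            × closes — contains both P and ¬P.
      branch 1.2 (add (¬S ∨ R)):
        ((S ∧ (¬S ∨ (¬Q → R))) ∨ ¬P): β-rule — branch into (S ∧ (¬S ∨ (¬Q → R)))  //  ¬P.
          branch 1.2.1 (add (S ∧ (¬S ∨ (¬Q → R)))):
            (S ∧ (¬S ∨ (¬Q → R))): α-rule — add S, (¬S ∨ (¬Q → R)).
            (¬S ∨ R): β-rule — branch into ¬S  //  R.
              branch 1.2.1.1 (add ¬S):
                × closes — contains both S and ¬S.
              branch 1.2.1.2 (add R):
                (¬S ∨ (¬Q → R)): β-rule — branch into ¬S  //  (¬Q → R).
                  branch 1.2.1.2.1 (add ¬S):
                    × closes — contains both S and ¬S.
                  branch 1.2.1.2.2 (add (¬Q → R)):
                    (¬Q → R): β-rule — branch into ¬¬Q  //  R.
                      branch 1.2.1.2.2.1 (add ¬¬Q):
                        × closes — contains both Q and ¬Q.
                      branch 1.2.1.2.2.2 (add R):
                        ○ open, literals {P=true, Q=false, R=true, S=true}.
          branch 1.2.2 (add ¬P):
            × closes — contains both P and ¬P.
  branch 2 (add ¬(P ∧ ((S ∧ (¬S ∨ (¬Q → R))) ∨ ¬P)), ¬(¬(P → S) ∨ (¬S ∨ R))):
    ¬(¬(P → S) ∨ (¬S ∨ R)): α-rule — add ¬¬(P → S), ¬(¬S ∨ R).
    ¬(¬S ∨ R): α-rule — add ¬¬S, ¬R.
    × closes — contains both R and ¬R.
7 branches closed, 1 open.
Each open branch fixes some atoms; the unmentioned ones are free. Counting distinct full assignments: branch {P=true, Q=false, R=true, S=true} (none free) contributes 1 new. Total: 1.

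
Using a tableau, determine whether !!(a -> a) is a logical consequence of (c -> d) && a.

Yes

Initial set: {((c -> d) && a); !!!(a -> a)}.
((c -> d) && a): α-rule — add (c -> d), a.
!!!(a -> a): drop double negation, giving !(a -> a).
!(a -> a): α-rule — add a, !a.
× closes — contains both a and !a.
All 1 branch closes.
Every branch closed, so the premises entail the conclusion.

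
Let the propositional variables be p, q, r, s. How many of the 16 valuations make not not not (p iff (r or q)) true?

Initial set: {not not not (p iff (r or q))}.
not not not (p iff (r or q)): drop double negation, giving not (p iff (r or q)).
not (p iff (r or q)): β-rule — branch into p, not (r or q)  //  not p, (r or q).
  branch 1 (add p, not (r or q)):
    not (r or q): α-rule — add not r, not q.
    ○ open, literals {p=T, q=F, r=F}.
  branch 2 (add not p, (r or q)):
    (r or q): β-rule — branch into r  //  q.
      branch 2.1 (add r):
        ○ open, literals {p=F, r=T}.
      branch 2.2 (add q):
        ○ open, literals {p=F, q=T}.
0 branches closed, 3 open.
Each open branch fixes some atoms; the unmentioned ones are free. Counting distinct full assignments: branch {p=T, q=F, r=F} (s) contributes 2 new; branch {p=F, r=T} (q, s) contributes 4 new; branch {p=F, q=T} (r, s) contributes 2 new. Total: 8.

8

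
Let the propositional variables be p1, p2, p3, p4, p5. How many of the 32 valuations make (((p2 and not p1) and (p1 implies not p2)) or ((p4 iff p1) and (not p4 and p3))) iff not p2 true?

Initial set: {((((p2 and not p1) and (p1 implies not p2)) or ((p4 iff p1) and (not p4 and p3))) iff not p2)}.
((((p2 and not p1) and (p1 implies not p2)) or ((p4 iff p1) and (not p4 and p3))) iff not p2): β-rule — branch into (((p2 and not p1) and (p1 implies not p2)) or ((p4 iff p1) and (not p4 and p3))), not p2  //  not (((p2 and not p1) and (p1 implies not p2)) or ((p4 iff p1) and (not p4 and p3))), not not p2.
  branch 1 (add (((p2 and not p1) and (p1 implies not p2)) or ((p4 iff p1) and (not p4 and p3))), not p2):
    (((p2 and not p1) and (p1 implies not p2)) or ((p4 iff p1) and (not p4 and p3))): β-rule — branch into ((p2 and not p1) and (p1 implies not p2))  //  ((p4 iff p1) and (not p4 and p3)).
      branch 1.1 (add ((p2 and not p1) and (p1 implies not p2))):
        ((p2 and not p1) and (p1 implies not p2)): α-rule — add (p2 and not p1), (p1 implies not p2).
        (p2 and not p1): α-rule — add p2, not p1.
        × closes — contains both p2 and not p2.
      branch 1.2 (add ((p4 iff p1) and (not p4 and p3))):
        ((p4 iff p1) and (not p4 and p3)): α-rule — add (p4 iff p1), (not p4 and p3).
        (not p4 and p3): α-rule — add not p4, p3.
        (p4 iff p1): β-rule — branch into p4, p1  //  not p4, not p1.
          branch 1.2.1 (add p4, p1):
            × closes — contains both p4 and not p4.
          branch 1.2.2 (add not p4, not p1):
            ○ open, literals {p1=false, p2=false, p3=true, p4=false}.
  branch 2 (add not (((p2 and not p1) and (p1 implies not p2)) or ((p4 iff p1) and (not p4 and p3))), not not p2):
    not (((p2 and not p1) and (p1 implies not p2)) or ((p4 iff p1) and (not p4 and p3))): α-rule — add not ((p2 and not p1) and (p1 implies not p2)), not ((p4 iff p1) and (not p4 and p3)).
    not ((p2 and not p1) and (p1 implies not p2)): β-rule — branch into not (p2 and not p1)  //  not (p1 implies not p2).
      branch 2.1 (add not (p2 and not p1)):
        not ((p4 iff p1) and (not p4 and p3)): β-rule — branch into not (p4 iff p1)  //  not (not p4 and p3).
          branch 2.1.1 (add not (p4 iff p1)):
            not (p2 and not p1): β-rule — branch into not p2  //  not not p1.
              branch 2.1.1.1 (add not p2):
                × closes — contains both p2 and not p2.
              branch 2.1.1.2 (add not not p1):
                not (p4 iff p1): β-rule — branch into p4, not p1  //  not p4, p1.
                  branch 2.1.1.2.1 (add p4, not p1):
                    × closes — contains both p1 and not p1.
                  branch 2.1.1.2.2 (add not p4, p1):
                    ○ open, literals {p1=true, p2=true, p4=false}.
          branch 2.1.2 (add not (not p4 and p3)):
            not (p2 and not p1): β-rule — branch into not p2  //  not not p1.
              branch 2.1.2.1 (add not p2):
                × closes — contains both p2 and not p2.
              branch 2.1.2.2 (add not not p1):
                not (not p4 and p3): β-rule — branch into not not p4  //  not p3.
                  branch 2.1.2.2.1 (add not not p4):
                    ○ open, literals {p1=true, p2=true, p4=true}.
                  branch 2.1.2.2.2 (add not p3):
                    ○ open, literals {p1=true, p2=true, p3=false}.
      branch 2.2 (add not (p1 implies not p2)):
        not (p1 implies not p2): α-rule — add p1, not not p2.
        not ((p4 iff p1) and (not p4 and p3)): β-rule — branch into not (p4 iff p1)  //  not (not p4 and p3).
          branch 2.2.1 (add not (p4 iff p1)):
            not (p4 iff p1): β-rule — branch into p4, not p1  //  not p4, p1.
              branch 2.2.1.1 (add p4, not p1):
                × closes — contains both p1 and not p1.
              branch 2.2.1.2 (add not p4, p1):
                ○ open, literals {p1=true, p2=true, p4=false}.
          branch 2.2.2 (add not (not p4 and p3)):
            not (not p4 and p3): β-rule — branch into not not p4  //  not p3.
              branch 2.2.2.1 (add not not p4):
                ○ open, literals {p1=true, p2=true, p4=true}.
              branch 2.2.2.2 (add not p3):
                ○ open, literals {p1=true, p2=true, p3=false}.
6 branches closed, 7 open.
Each open branch fixes some atoms; the unmentioned ones are free. Counting distinct full assignments: branch {p1=false, p2=false, p3=true, p4=false} (p5) contributes 2 new; branch {p1=true, p2=true, p4=false} (p3, p5) contributes 4 new; branch {p1=true, p2=true, p4=true} (p3, p5) contributes 4 new; branch {p1=true, p2=true, p3=false} (p4, p5) contributes 0 new; branch {p1=true, p2=true, p4=false} (p3, p5) contributes 0 new; branch {p1=true, p2=true, p4=true} (p3, p5) contributes 0 new; branch {p1=true, p2=true, p3=false} (p4, p5) contributes 0 new. Total: 10.

10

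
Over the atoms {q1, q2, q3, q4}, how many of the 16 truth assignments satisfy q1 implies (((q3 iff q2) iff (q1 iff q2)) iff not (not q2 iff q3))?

Initial set: {(q1 implies (((q3 iff q2) iff (q1 iff q2)) iff not (not q2 iff q3)))}.
(q1 implies (((q3 iff q2) iff (q1 iff q2)) iff not (not q2 iff q3))): β-rule — branch into not q1  //  (((q3 iff q2) iff (q1 iff q2)) iff not (not q2 iff q3)).
  branch 1 (add not q1):
    ○ open, literals {q1=0}.
  branch 2 (add (((q3 iff q2) iff (q1 iff q2)) iff not (not q2 iff q3))):
    (((q3 iff q2) iff (q1 iff q2)) iff not (not q2 iff q3)): β-rule — branch into ((q3 iff q2) iff (q1 iff q2)), not (not q2 iff q3)  //  not ((q3 iff q2) iff (q1 iff q2)), not not (not q2 iff q3).
      branch 2.1 (add ((q3 iff q2) iff (q1 iff q2)), not (not q2 iff q3)):
        ((q3 iff q2) iff (q1 iff q2)): β-rule — branch into (q3 iff q2), (q1 iff q2)  //  not (q3 iff q2), not (q1 iff q2).
          branch 2.1.1 (add (q3 iff q2), (q1 iff q2)):
            not (not q2 iff q3): β-rule — branch into not q2, not q3  //  not not q2, q3.
              branch 2.1.1.1 (add not q2, not q3):
                (q3 iff q2): β-rule — branch into q3, q2  //  not q3, not q2.
                  branch 2.1.1.1.1 (add q3, q2):
                    × closes — contains both q3 and not q3.
                  branch 2.1.1.1.2 (add not q3, not q2):
                    (q1 iff q2): β-rule — branch into q1, q2  //  not q1, not q2.
                      branch 2.1.1.1.2.1 (add q1, q2):
                        × closes — contains both q2 and not q2.
                      branch 2.1.1.1.2.2 (add not q1, not q2):
                        ○ open, literals {q1=0, q2=0, q3=0}.
              branch 2.1.1.2 (add not not q2, q3):
                (q3 iff q2): β-rule — branch into q3, q2  //  not q3, not q2.
                  branch 2.1.1.2.1 (add q3, q2):
                    (q1 iff q2): β-rule — branch into q1, q2  //  not q1, not q2.
                      branch 2.1.1.2.1.1 (add q1, q2):
                        ○ open, literals {q1=1, q2=1, q3=1}.
                      branch 2.1.1.2.1.2 (add not q1, not q2):
                        × closes — contains both q2 and not q2.
                  branch 2.1.1.2.2 (add not q3, not q2):
                    × closes — contains both q3 and not q3.
          branch 2.1.2 (add not (q3 iff q2), not (q1 iff q2)):
            not (not q2 iff q3): β-rule — branch into not q2, not q3  //  not not q2, q3.
              branch 2.1.2.1 (add not q2, not q3):
                not (q3 iff q2): β-rule — branch into q3, not q2  //  not q3, q2.
                  branch 2.1.2.1.1 (add q3, not q2):
                    × closes — contains both q3 and not q3.
                  branch 2.1.2.1.2 (add not q3, q2):
                    × closes — contains both q2 and not q2.
              branch 2.1.2.2 (add not not q2, q3):
                not (q3 iff q2): β-rule — branch into q3, not q2  //  not q3, q2.
                  branch 2.1.2.2.1 (add q3, not q2):
                    × closes — contains both q2 and not q2.
                  branch 2.1.2.2.2 (add not q3, q2):
                    × closes — contains both q3 and not q3.
      branch 2.2 (add not ((q3 iff q2) iff (q1 iff q2)), not not (not q2 iff q3)):
        not ((q3 iff q2) iff (q1 iff q2)): β-rule — branch into (q3 iff q2), not (q1 iff q2)  //  not (q3 iff q2), (q1 iff q2).
          branch 2.2.1 (add (q3 iff q2), not (q1 iff q2)):
            not not (not q2 iff q3): β-rule — branch into not q2, q3  //  not not q2, not q3.
              branch 2.2.1.1 (add not q2, q3):
                (q3 iff q2): β-rule — branch into q3, q2  //  not q3, not q2.
                  branch 2.2.1.1.1 (add q3, q2):
                    × closes — contains both q2 and not q2.
                  branch 2.2.1.1.2 (add not q3, not q2):
                    × closes — contains both q3 and not q3.
              branch 2.2.1.2 (add not not q2, not q3):
                (q3 iff q2): β-rule — branch into q3, q2  //  not q3, not q2.
                  branch 2.2.1.2.1 (add q3, q2):
                    × closes — contains both q3 and not q3.
                  branch 2.2.1.2.2 (add not q3, not q2):
                    × closes — contains both q2 and not q2.
          branch 2.2.2 (add not (q3 iff q2), (q1 iff q2)):
            not not (not q2 iff q3): β-rule — branch into not q2, q3  //  not not q2, not q3.
              branch 2.2.2.1 (add not q2, q3):
                not (q3 iff q2): β-rule — branch into q3, not q2  //  not q3, q2.
                  branch 2.2.2.1.1 (add q3, not q2):
                    (q1 iff q2): β-rule — branch into q1, q2  //  not q1, not q2.
                      branch 2.2.2.1.1.1 (add q1, q2):
                        × closes — contains both q2 and not q2.
                      branch 2.2.2.1.1.2 (add not q1, not q2):
                        ○ open, literals {q1=0, q2=0, q3=1}.
                  branch 2.2.2.1.2 (add not q3, q2):
                    × closes — contains both q3 and not q3.
              branch 2.2.2.2 (add not not q2, not q3):
                not (q3 iff q2): β-rule — branch into q3, not q2  //  not q3, q2.
                  branch 2.2.2.2.1 (add q3, not q2):
                    × closes — contains both q3 and not q3.
                  branch 2.2.2.2.2 (add not q3, q2):
                    (q1 iff q2): β-rule — branch into q1, q2  //  not q1, not q2.
                      branch 2.2.2.2.2.1 (add q1, q2):
                        ○ open, literals {q1=1, q2=1, q3=0}.
                      branch 2.2.2.2.2.2 (add not q1, not q2):
                        × closes — contains both q2 and not q2.
16 branches closed, 5 open.
Each open branch fixes some atoms; the unmentioned ones are free. Counting distinct full assignments: branch {q1=0} (q2, q3, q4) contributes 8 new; branch {q1=0, q2=0, q3=0} (q4) contributes 0 new; branch {q1=1, q2=1, q3=1} (q4) contributes 2 new; branch {q1=0, q2=0, q3=1} (q4) contributes 0 new; branch {q1=1, q2=1, q3=0} (q4) contributes 2 new. Total: 12.

12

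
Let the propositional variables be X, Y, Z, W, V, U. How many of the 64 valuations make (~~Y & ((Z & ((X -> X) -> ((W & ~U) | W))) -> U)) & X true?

Initial set: {((~~Y & ((Z & ((X -> X) -> ((W & ~U) | W))) -> U)) & X)}.
((~~Y & ((Z & ((X -> X) -> ((W & ~U) | W))) -> U)) & X): α-rule — add (~~Y & ((Z & ((X -> X) -> ((W & ~U) | W))) -> U)), X.
(~~Y & ((Z & ((X -> X) -> ((W & ~U) | W))) -> U)): α-rule — add ~~Y, ((Z & ((X -> X) -> ((W & ~U) | W))) -> U).
~~Y: drop double negation, giving Y.
((Z & ((X -> X) -> ((W & ~U) | W))) -> U): β-rule — branch into ~(Z & ((X -> X) -> ((W & ~U) | W)))  //  U.
  branch 1 (add ~(Z & ((X -> X) -> ((W & ~U) | W)))):
    ~(Z & ((X -> X) -> ((W & ~U) | W))): β-rule — branch into ~Z  //  ~((X -> X) -> ((W & ~U) | W)).
      branch 1.1 (add ~Z):
        ○ open, literals {X=T, Y=T, Z=F}.
      branch 1.2 (add ~((X -> X) -> ((W & ~U) | W))):
        ~((X -> X) -> ((W & ~U) | W)): α-rule — add (X -> X), ~((W & ~U) | W).
        ~((W & ~U) | W): α-rule — add ~(W & ~U), ~W.
        (X -> X): β-rule — branch into ~X  //  X.
          branch 1.2.1 (add ~X):
            × closes — contains both X and ~X.
          branch 1.2.2 (add X):
            ~(W & ~U): β-rule — branch into ~W  //  ~~U.
              branch 1.2.2.1 (add ~W):
                ○ open, literals {W=F, X=T, Y=T}.
              branch 1.2.2.2 (add ~~U):
                ○ open, literals {U=T, W=F, X=T, Y=T}.
  branch 2 (add U):
    ○ open, literals {U=T, X=T, Y=T}.
1 branch closed, 4 open.
Each open branch fixes some atoms; the unmentioned ones are free. Counting distinct full assignments: branch {X=T, Y=T, Z=F} (W, V, U) contributes 8 new; branch {W=F, X=T, Y=T} (Z, V, U) contributes 4 new; branch {U=T, W=F, X=T, Y=T} (Z, V) contributes 0 new; branch {U=T, X=T, Y=T} (Z, W, V) contributes 2 new. Total: 14.

14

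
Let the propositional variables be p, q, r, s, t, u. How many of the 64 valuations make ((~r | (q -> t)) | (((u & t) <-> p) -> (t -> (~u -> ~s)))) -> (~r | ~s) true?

Initial set: {(((~r | (q -> t)) | (((u & t) <-> p) -> (t -> (~u -> ~s)))) -> (~r | ~s))}.
(((~r | (q -> t)) | (((u & t) <-> p) -> (t -> (~u -> ~s)))) -> (~r | ~s)): β-rule — branch into ~((~r | (q -> t)) | (((u & t) <-> p) -> (t -> (~u -> ~s))))  //  (~r | ~s).
  branch 1 (add ~((~r | (q -> t)) | (((u & t) <-> p) -> (t -> (~u -> ~s))))):
    ~((~r | (q -> t)) | (((u & t) <-> p) -> (t -> (~u -> ~s)))): α-rule — add ~(~r | (q -> t)), ~(((u & t) <-> p) -> (t -> (~u -> ~s))).
    ~(~r | (q -> t)): α-rule — add ~~r, ~(q -> t).
    ~(((u & t) <-> p) -> (t -> (~u -> ~s))): α-rule — add ((u & t) <-> p), ~(t -> (~u -> ~s)).
    ~(q -> t): α-rule — add q, ~t.
    ~(t -> (~u -> ~s)): α-rule — add t, ~(~u -> ~s).
    × closes — contains both t and ~t.
  branch 2 (add (~r | ~s)):
    (~r | ~s): β-rule — branch into ~r  //  ~s.
      branch 2.1 (add ~r):
        ○ open, literals {r=F}.
      branch 2.2 (add ~s):
        ○ open, literals {s=F}.
1 branch closed, 2 open.
Each open branch fixes some atoms; the unmentioned ones are free. Counting distinct full assignments: branch {r=F} (p, q, s, t, u) contributes 32 new; branch {s=F} (p, q, r, t, u) contributes 16 new. Total: 48.

48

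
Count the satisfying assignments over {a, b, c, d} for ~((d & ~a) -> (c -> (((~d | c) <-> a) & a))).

2

Initial set: {~((d & ~a) -> (c -> (((~d | c) <-> a) & a)))}.
~((d & ~a) -> (c -> (((~d | c) <-> a) & a))): α-rule — add (d & ~a), ~(c -> (((~d | c) <-> a) & a)).
(d & ~a): α-rule — add d, ~a.
~(c -> (((~d | c) <-> a) & a)): α-rule — add c, ~(((~d | c) <-> a) & a).
~(((~d | c) <-> a) & a): β-rule — branch into ~((~d | c) <-> a)  //  ~a.
  branch 1 (add ~((~d | c) <-> a)):
    ~((~d | c) <-> a): β-rule — branch into (~d | c), ~a  //  ~(~d | c), a.
      branch 1.1 (add (~d | c), ~a):
        (~d | c): β-rule — branch into ~d  //  c.
          branch 1.1.1 (add ~d):
            × closes — contains both d and ~d.
          branch 1.1.2 (add c):
            ○ open, literals {a=F, c=T, d=T}.
      branch 1.2 (add ~(~d | c), a):
        × closes — contains both a and ~a.
  branch 2 (add ~a):
    ○ open, literals {a=F, c=T, d=T}.
2 branches closed, 2 open.
Each open branch fixes some atoms; the unmentioned ones are free. Counting distinct full assignments: branch {a=F, c=T, d=T} (b) contributes 2 new; branch {a=F, c=T, d=T} (b) contributes 0 new. Total: 2.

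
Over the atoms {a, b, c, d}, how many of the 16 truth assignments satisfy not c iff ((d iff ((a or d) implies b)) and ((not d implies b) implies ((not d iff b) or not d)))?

8

Initial set: {T (not c iff ((d iff ((a or d) implies b)) and ((not d implies b) implies ((not d iff b) or not d))))}.
T (not c iff ((d iff ((a or d) implies b)) and ((not d implies b) implies ((not d iff b) or not d)))): β-rule — branch into T not c, T ((d iff ((a or d) implies b)) and ((not d implies b) implies ((not d iff b) or not d)))  //  F not c, F ((d iff ((a or d) implies b)) and ((not d implies b) implies ((not d iff b) or not d))).
  branch 1 (add T not c, T ((d iff ((a or d) implies b)) and ((not d implies b) implies ((not d iff b) or not d)))):
    T ((d iff ((a or d) implies b)) and ((not d implies b) implies ((not d iff b) or not d))): α-rule — add T (d iff ((a or d) implies b)), T ((not d implies b) implies ((not d iff b) or not d)).
    T (d iff ((a or d) implies b)): β-rule — branch into T d, T ((a or d) implies b)  //  F d, F ((a or d) implies b).
      branch 1.1 (add T d, T ((a or d) implies b)):
        T ((not d implies b) implies ((not d iff b) or not d)): β-rule — branch into F (not d implies b)  //  T ((not d iff b) or not d).
          branch 1.1.1 (add F (not d implies b)):
            F (not d implies b): α-rule — add T not d, F b.
            × closes — contains both d and not d.
          branch 1.1.2 (add T ((not d iff b) or not d)):
            T ((a or d) implies b): β-rule — branch into F (a or d)  //  T b.
              branch 1.1.2.1 (add F (a or d)):
                F (a or d): α-rule — add F a, F d.
                × closes — contains both d and not d.
              branch 1.1.2.2 (add T b):
                T ((not d iff b) or not d): β-rule — branch into T (not d iff b)  //  T not d.
                  branch 1.1.2.2.1 (add T (not d iff b)):
                    T (not d iff b): β-rule — branch into T not d, T b  //  F not d, F b.
                      branch 1.1.2.2.1.1 (add T not d, T b):
                        × closes — contains both d and not d.
                      branch 1.1.2.2.1.2 (add F not d, F b):
                        × closes — contains both b and not b.
                  branch 1.1.2.2.2 (add T not d):
                    × closes — contains both d and not d.
      branch 1.2 (add F d, F ((a or d) implies b)):
        F ((a or d) implies b): α-rule — add T (a or d), F b.
        T ((not d implies b) implies ((not d iff b) or not d)): β-rule — branch into F (not d implies b)  //  T ((not d iff b) or not d).
          branch 1.2.1 (add F (not d implies b)):
            F (not d implies b): α-rule — add T not d, F b.
            T (a or d): β-rule — branch into T a  //  T d.
              branch 1.2.1.1 (add T a):
                ○ open, literals {a=1, b=0, c=0, d=0}.
              branch 1.2.1.2 (add T d):
                × closes — contains both d and not d.
          branch 1.2.2 (add T ((not d iff b) or not d)):
            T (a or d): β-rule — branch into T a  //  T d.
              branch 1.2.2.1 (add T a):
                T ((not d iff b) or not d): β-rule — branch into T (not d iff b)  //  T not d.
                  branch 1.2.2.1.1 (add T (not d iff b)):
                    T (not d iff b): β-rule — branch into T not d, T b  //  F not d, F b.
                      branch 1.2.2.1.1.1 (add T not d, T b):
                        × closes — contains both b and not b.
                      branch 1.2.2.1.1.2 (add F not d, F b):
                        × closes — contains both d and not d.
                  branch 1.2.2.1.2 (add T not d):
                    ○ open, literals {a=1, b=0, c=0, d=0}.
              branch 1.2.2.2 (add T d):
                × closes — contains both d and not d.
  branch 2 (add F not c, F ((d iff ((a or d) implies b)) and ((not d implies b) implies ((not d iff b) or not d)))):
    F ((d iff ((a or d) implies b)) and ((not d implies b) implies ((not d iff b) or not d))): β-rule — branch into F (d iff ((a or d) implies b))  //  F ((not d implies b) implies ((not d iff b) or not d)).
      branch 2.1 (add F (d iff ((a or d) implies b))):
        F (d iff ((a or d) implies b)): β-rule — branch into T d, F ((a or d) implies b)  //  F d, T ((a or d) implies b).
          branch 2.1.1 (add T d, F ((a or d) implies b)):
            F ((a or d) implies b): α-rule — add T (a or d), F b.
            T (a or d): β-rule — branch into T a  //  T d.
              branch 2.1.1.1 (add T a):
                ○ open, literals {a=1, b=0, c=1, d=1}.
              branch 2.1.1.2 (add T d):
                ○ open, literals {b=0, c=1, d=1}.
          branch 2.1.2 (add F d, T ((a or d) implies b)):
            T ((a or d) implies b): β-rule — branch into F (a or d)  //  T b.
              branch 2.1.2.1 (add F (a or d)):
                F (a or d): α-rule — add F a, F d.
                ○ open, literals {a=0, c=1, d=0}.
              branch 2.1.2.2 (add T b):
                ○ open, literals {b=1, c=1, d=0}.
      branch 2.2 (add F ((not d implies b) implies ((not d iff b) or not d))):
        F ((not d implies b) implies ((not d iff b) or not d)): α-rule — add T (not d implies b), F ((not d iff b) or not d).
        F ((not d iff b) or not d): α-rule — add F (not d iff b), F not d.
        T (not d implies b): β-rule — branch into F not d  //  T b.
          branch 2.2.1 (add F not d):
            F (not d iff b): β-rule — branch into T not d, F b  //  F not d, T b.
              branch 2.2.1.1 (add T not d, F b):
                × closes — contains both d and not d.
              branch 2.2.1.2 (add F not d, T b):
                ○ open, literals {b=1, c=1, d=1}.
          branch 2.2.2 (add T b):
            F (not d iff b): β-rule — branch into T not d, F b  //  F not d, T b.
              branch 2.2.2.1 (add T not d, F b):
                × closes — contains both d and not d.
              branch 2.2.2.2 (add F not d, T b):
                ○ open, literals {b=1, c=1, d=1}.
11 branches closed, 8 open.
Each open branch fixes some atoms; the unmentioned ones are free. Counting distinct full assignments: branch {a=1, b=0, c=0, d=0} (none free) contributes 1 new; branch {a=1, b=0, c=0, d=0} (none free) contributes 0 new; branch {a=1, b=0, c=1, d=1} (none free) contributes 1 new; branch {b=0, c=1, d=1} (a) contributes 1 new; branch {a=0, c=1, d=0} (b) contributes 2 new; branch {b=1, c=1, d=0} (a) contributes 1 new; branch {b=1, c=1, d=1} (a) contributes 2 new; branch {b=1, c=1, d=1} (a) contributes 0 new. Total: 8.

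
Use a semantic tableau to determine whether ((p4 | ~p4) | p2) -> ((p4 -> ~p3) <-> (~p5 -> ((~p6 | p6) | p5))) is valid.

Assume the negation and expand:
Initial set: {F (((p4 | ~p4) | p2) -> ((p4 -> ~p3) <-> (~p5 -> ((~p6 | p6) | p5))))}.
F (((p4 | ~p4) | p2) -> ((p4 -> ~p3) <-> (~p5 -> ((~p6 | p6) | p5)))): α-rule — add T ((p4 | ~p4) | p2), F ((p4 -> ~p3) <-> (~p5 -> ((~p6 | p6) | p5))).
T ((p4 | ~p4) | p2): β-rule — branch into T (p4 | ~p4)  //  T p2.
  branch 1 (add T (p4 | ~p4)):
    F ((p4 -> ~p3) <-> (~p5 -> ((~p6 | p6) | p5))): β-rule — branch into T (p4 -> ~p3), F (~p5 -> ((~p6 | p6) | p5))  //  F (p4 -> ~p3), T (~p5 -> ((~p6 | p6) | p5)).
      branch 1.1 (add T (p4 -> ~p3), F (~p5 -> ((~p6 | p6) | p5))):
        F (~p5 -> ((~p6 | p6) | p5)): α-rule — add T ~p5, F ((~p6 | p6) | p5).
        F ((~p6 | p6) | p5): α-rule — add F (~p6 | p6), F p5.
        F (~p6 | p6): α-rule — add F ~p6, F p6.
        × closes — contains both p6 and ~p6.
      branch 1.2 (add F (p4 -> ~p3), T (~p5 -> ((~p6 | p6) | p5))):
        F (p4 -> ~p3): α-rule — add T p4, F ~p3.
        T (p4 | ~p4): β-rule — branch into T p4  //  T ~p4.
          branch 1.2.1 (add T p4):
            T (~p5 -> ((~p6 | p6) | p5)): β-rule — branch into F ~p5  //  T ((~p6 | p6) | p5).
              branch 1.2.1.1 (add F ~p5):
                ○ open, literals {p3=true, p4=true, p5=true}.
              branch 1.2.1.2 (add T ((~p6 | p6) | p5)):
                T ((~p6 | p6) | p5): β-rule — branch into T (~p6 | p6)  //  T p5.
                  branch 1.2.1.2.1 (add T (~p6 | p6)):
                    T (~p6 | p6): β-rule — branch into T ~p6  //  T p6.
                      branch 1.2.1.2.1.1 (add T ~p6):
                        ○ open, literals {p3=true, p4=true, p6=false}.
                      branch 1.2.1.2.1.2 (add T p6):
                        ○ open, literals {p3=true, p4=true, p6=true}.
                  branch 1.2.1.2.2 (add T p5):
                    ○ open, literals {p3=true, p4=true, p5=true}.
          branch 1.2.2 (add T ~p4):
            × closes — contains both p4 and ~p4.
  branch 2 (add T p2):
    F ((p4 -> ~p3) <-> (~p5 -> ((~p6 | p6) | p5))): β-rule — branch into T (p4 -> ~p3), F (~p5 -> ((~p6 | p6) | p5))  //  F (p4 -> ~p3), T (~p5 -> ((~p6 | p6) | p5)).
      branch 2.1 (add T (p4 -> ~p3), F (~p5 -> ((~p6 | p6) | p5))):
        F (~p5 -> ((~p6 | p6) | p5)): α-rule — add T ~p5, F ((~p6 | p6) | p5).
        F ((~p6 | p6) | p5): α-rule — add F (~p6 | p6), F p5.
        F (~p6 | p6): α-rule — add F ~p6, F p6.
        × closes — contains both p6 and ~p6.
      branch 2.2 (add F (p4 -> ~p3), T (~p5 -> ((~p6 | p6) | p5))):
        F (p4 -> ~p3): α-rule — add T p4, F ~p3.
        T (~p5 -> ((~p6 | p6) | p5)): β-rule — branch into F ~p5  //  T ((~p6 | p6) | p5).
          branch 2.2.1 (add F ~p5):
            ○ open, literals {p2=true, p3=true, p4=true, p5=true}.
          branch 2.2.2 (add T ((~p6 | p6) | p5)):
            T ((~p6 | p6) | p5): β-rule — branch into T (~p6 | p6)  //  T p5.
              branch 2.2.2.1 (add T (~p6 | p6)):
                T (~p6 | p6): β-rule — branch into T ~p6  //  T p6.
                  branch 2.2.2.1.1 (add T ~p6):
                    ○ open, literals {p2=true, p3=true, p4=true, p6=false}.
                  branch 2.2.2.1.2 (add T p6):
                    ○ open, literals {p2=true, p3=true, p4=true, p6=true}.
              branch 2.2.2.2 (add T p5):
                ○ open, literals {p2=true, p3=true, p4=true, p5=true}.
3 branches closed, 8 open.
An open branch gives a countermodel: p3=true, p4=true, p5=true (unmentioned atoms arbitrary); under it the original formula is false.

Not valid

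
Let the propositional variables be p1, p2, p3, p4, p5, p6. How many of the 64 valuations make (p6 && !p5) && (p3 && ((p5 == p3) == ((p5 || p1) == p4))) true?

4

Initial set: {((p6 && !p5) && (p3 && ((p5 == p3) == ((p5 || p1) == p4))))}.
((p6 && !p5) && (p3 && ((p5 == p3) == ((p5 || p1) == p4)))): α-rule — add (p6 && !p5), (p3 && ((p5 == p3) == ((p5 || p1) == p4))).
(p6 && !p5): α-rule — add p6, !p5.
(p3 && ((p5 == p3) == ((p5 || p1) == p4))): α-rule — add p3, ((p5 == p3) == ((p5 || p1) == p4)).
((p5 == p3) == ((p5 || p1) == p4)): β-rule — branch into (p5 == p3), ((p5 || p1) == p4)  //  !(p5 == p3), !((p5 || p1) == p4).
  branch 1 (add (p5 == p3), ((p5 || p1) == p4)):
    (p5 == p3): β-rule — branch into p5, p3  //  !p5, !p3.
      branch 1.1 (add p5, p3):
        × closes — contains both p5 and !p5.
      branch 1.2 (add !p5, !p3):
        × closes — contains both p3 and !p3.
  branch 2 (add !(p5 == p3), !((p5 || p1) == p4)):
    !(p5 == p3): β-rule — branch into p5, !p3  //  !p5, p3.
      branch 2.1 (add p5, !p3):
        × closes — contains both p5 and !p5.
      branch 2.2 (add !p5, p3):
        !((p5 || p1) == p4): β-rule — branch into (p5 || p1), !p4  //  !(p5 || p1), p4.
          branch 2.2.1 (add (p5 || p1), !p4):
            (p5 || p1): β-rule — branch into p5  //  p1.
              branch 2.2.1.1 (add p5):
                × closes — contains both p5 and !p5.
              branch 2.2.1.2 (add p1):
                ○ open, literals {p1=true, p3=true, p4=false, p5=false, p6=true}.
          branch 2.2.2 (add !(p5 || p1), p4):
            !(p5 || p1): α-rule — add !p5, !p1.
            ○ open, literals {p1=false, p3=true, p4=true, p5=false, p6=true}.
4 branches closed, 2 open.
Each open branch fixes some atoms; the unmentioned ones are free. Counting distinct full assignments: branch {p1=true, p3=true, p4=false, p5=false, p6=true} (p2) contributes 2 new; branch {p1=false, p3=true, p4=true, p5=false, p6=true} (p2) contributes 2 new. Total: 4.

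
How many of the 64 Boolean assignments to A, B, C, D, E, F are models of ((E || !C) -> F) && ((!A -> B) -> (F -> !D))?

28

Initial set: {T (((E || !C) -> F) && ((!A -> B) -> (F -> !D)))}.
T (((E || !C) -> F) && ((!A -> B) -> (F -> !D))): α-rule — add T ((E || !C) -> F), T ((!A -> B) -> (F -> !D)).
T ((E || !C) -> F): β-rule — branch into F (E || !C)  //  T F.
  branch 1 (add F (E || !C)):
    F (E || !C): α-rule — add F E, F !C.
    T ((!A -> B) -> (F -> !D)): β-rule — branch into F (!A -> B)  //  T (F -> !D).
      branch 1.1 (add F (!A -> B)):
        F (!A -> B): α-rule — add T !A, F B.
        ○ open, literals {A=0, B=0, C=1, E=0}.
      branch 1.2 (add T (F -> !D)):
        T (F -> !D): β-rule — branch into F F  //  T !D.
          branch 1.2.1 (add F F):
            ○ open, literals {C=1, E=0, F=0}.
          branch 1.2.2 (add T !D):
            ○ open, literals {C=1, D=0, E=0}.
  branch 2 (add T F):
    T ((!A -> B) -> (F -> !D)): β-rule — branch into F (!A -> B)  //  T (F -> !D).
      branch 2.1 (add F (!A -> B)):
        F (!A -> B): α-rule — add T !A, F B.
        ○ open, literals {A=0, B=0, F=1}.
      branch 2.2 (add T (F -> !D)):
        T (F -> !D): β-rule — branch into F F  //  T !D.
          branch 2.2.1 (add F F):
            × closes — contains both F and !F.
          branch 2.2.2 (add T !D):
            ○ open, literals {D=0, F=1}.
1 branch closed, 5 open.
Each open branch fixes some atoms; the unmentioned ones are free. Counting distinct full assignments: branch {A=0, B=0, C=1, E=0} (D, F) contributes 4 new; branch {C=1, E=0, F=0} (A, B, D) contributes 6 new; branch {C=1, D=0, E=0} (A, B, F) contributes 3 new; branch {A=0, B=0, F=1} (C, D, E) contributes 6 new; branch {D=0, F=1} (A, B, C, E) contributes 9 new. Total: 28.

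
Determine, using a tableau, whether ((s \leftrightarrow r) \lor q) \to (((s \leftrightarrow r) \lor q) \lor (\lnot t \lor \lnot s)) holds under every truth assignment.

Valid

Assume the negation and expand:
Initial set: {\lnot (((s \leftrightarrow r) \lor q) \to (((s \leftrightarrow r) \lor q) \lor (\lnot t \lor \lnot s)))}.
\lnot (((s \leftrightarrow r) \lor q) \to (((s \leftrightarrow r) \lor q) \lor (\lnot t \lor \lnot s))): α-rule — add ((s \leftrightarrow r) \lor q), \lnot (((s \leftrightarrow r) \lor q) \lor (\lnot t \lor \lnot s)).
\lnot (((s \leftrightarrow r) \lor q) \lor (\lnot t \lor \lnot s)): α-rule — add \lnot ((s \leftrightarrow r) \lor q), \lnot (\lnot t \lor \lnot s).
\lnot ((s \leftrightarrow r) \lor q): α-rule — add \lnot (s \leftrightarrow r), \lnot q.
\lnot (\lnot t \lor \lnot s): α-rule — add \lnot \lnot t, \lnot \lnot s.
((s \leftrightarrow r) \lor q): β-rule — branch into (s \leftrightarrow r)  //  q.
  branch 1 (add (s \leftrightarrow r)):
    \lnot (s \leftrightarrow r): β-rule — branch into s, \lnot r  //  \lnot s, r.
      branch 1.1 (add s, \lnot r):
        (s \leftrightarrow r): β-rule — branch into s, r  //  \lnot s, \lnot r.
          branch 1.1.1 (add s, r):
            × closes — contains both r and \lnot r.
          branch 1.1.2 (add \lnot s, \lnot r):
            × closes — contains both s and \lnot s.
      branch 1.2 (add \lnot s, r):
        × closes — contains both s and \lnot s.
  branch 2 (add q):
    × closes — contains both q and \lnot q.
All 4 branches close.
Every branch closed, so the negation is unsatisfiable and the formula is valid.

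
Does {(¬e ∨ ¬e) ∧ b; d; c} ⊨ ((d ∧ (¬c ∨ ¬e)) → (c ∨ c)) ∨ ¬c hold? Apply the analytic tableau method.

Initial set: {((¬e ∨ ¬e) ∧ b); d; c; ¬(((d ∧ (¬c ∨ ¬e)) → (c ∨ c)) ∨ ¬c)}.
((¬e ∨ ¬e) ∧ b): α-rule — add (¬e ∨ ¬e), b.
¬(((d ∧ (¬c ∨ ¬e)) → (c ∨ c)) ∨ ¬c): α-rule — add ¬((d ∧ (¬c ∨ ¬e)) → (c ∨ c)), ¬¬c.
¬((d ∧ (¬c ∨ ¬e)) → (c ∨ c)): α-rule — add (d ∧ (¬c ∨ ¬e)), ¬(c ∨ c).
(d ∧ (¬c ∨ ¬e)): α-rule — add d, (¬c ∨ ¬e).
¬(c ∨ c): α-rule — add ¬c, ¬c.
× closes — contains both c and ¬c.
All 1 branch closes.
Every branch closed, so the premises entail the conclusion.

Yes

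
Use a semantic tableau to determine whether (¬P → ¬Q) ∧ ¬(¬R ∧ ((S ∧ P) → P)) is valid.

Not valid

Assume the negation and expand:
Initial set: {F ((¬P → ¬Q) ∧ ¬(¬R ∧ ((S ∧ P) → P)))}.
F ((¬P → ¬Q) ∧ ¬(¬R ∧ ((S ∧ P) → P))): β-rule — branch into F (¬P → ¬Q)  //  F ¬(¬R ∧ ((S ∧ P) → P)).
  branch 1 (add F (¬P → ¬Q)):
    F (¬P → ¬Q): α-rule — add T ¬P, F ¬Q.
    ○ open, literals {P=F, Q=T}.
  branch 2 (add F ¬(¬R ∧ ((S ∧ P) → P))):
    F ¬(¬R ∧ ((S ∧ P) → P)): α-rule — add T ¬R, T ((S ∧ P) → P).
    T ((S ∧ P) → P): β-rule — branch into F (S ∧ P)  //  T P.
      branch 2.1 (add F (S ∧ P)):
        F (S ∧ P): β-rule — branch into F S  //  F P.
          branch 2.1.1 (add F S):
            ○ open, literals {R=F, S=F}.
          branch 2.1.2 (add F P):
            ○ open, literals {P=F, R=F}.
      branch 2.2 (add T P):
        ○ open, literals {P=T, R=F}.
0 branches closed, 4 open.
An open branch gives a countermodel: P=F, Q=T (unmentioned atoms arbitrary); under it the original formula is false.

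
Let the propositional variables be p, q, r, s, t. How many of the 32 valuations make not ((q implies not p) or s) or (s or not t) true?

Initial set: {T (not ((q implies not p) or s) or (s or not t))}.
T (not ((q implies not p) or s) or (s or not t)): β-rule — branch into T not ((q implies not p) or s)  //  T (s or not t).
  branch 1 (add T not ((q implies not p) or s)):
    T not ((q implies not p) or s): α-rule — add F (q implies not p), F s.
    F (q implies not p): α-rule — add T q, F not p.
    ○ open, literals {p=T, q=T, s=F}.
  branch 2 (add T (s or not t)):
    T (s or not t): β-rule — branch into T s  //  T not t.
      branch 2.1 (add T s):
        ○ open, literals {s=T}.
      branch 2.2 (add T not t):
        ○ open, literals {t=F}.
0 branches closed, 3 open.
Each open branch fixes some atoms; the unmentioned ones are free. Counting distinct full assignments: branch {p=T, q=T, s=F} (r, t) contributes 4 new; branch {s=T} (p, q, r, t) contributes 16 new; branch {t=F} (p, q, r, s) contributes 6 new. Total: 26.

26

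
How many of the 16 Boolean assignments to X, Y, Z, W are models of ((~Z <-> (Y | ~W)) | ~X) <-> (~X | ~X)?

12

Initial set: {(((~Z <-> (Y | ~W)) | ~X) <-> (~X | ~X))}.
(((~Z <-> (Y | ~W)) | ~X) <-> (~X | ~X)): β-rule — branch into ((~Z <-> (Y | ~W)) | ~X), (~X | ~X)  //  ~((~Z <-> (Y | ~W)) | ~X), ~(~X | ~X).
  branch 1 (add ((~Z <-> (Y | ~W)) | ~X), (~X | ~X)):
    ((~Z <-> (Y | ~W)) | ~X): β-rule — branch into (~Z <-> (Y | ~W))  //  ~X.
      branch 1.1 (add (~Z <-> (Y | ~W))):
        (~X | ~X): β-rule — branch into ~X  //  ~X.
          branch 1.1.1 (add ~X):
            (~Z <-> (Y | ~W)): β-rule — branch into ~Z, (Y | ~W)  //  ~~Z, ~(Y | ~W).
              branch 1.1.1.1 (add ~Z, (Y | ~W)):
                (Y | ~W): β-rule — branch into Y  //  ~W.
                  branch 1.1.1.1.1 (add Y):
                    ○ open, literals {X=0, Y=1, Z=0}.
                  branch 1.1.1.1.2 (add ~W):
                    ○ open, literals {W=0, X=0, Z=0}.
              branch 1.1.1.2 (add ~~Z, ~(Y | ~W)):
                ~(Y | ~W): α-rule — add ~Y, ~~W.
                ○ open, literals {W=1, X=0, Y=0, Z=1}.
          branch 1.1.2 (add ~X):
            (~Z <-> (Y | ~W)): β-rule — branch into ~Z, (Y | ~W)  //  ~~Z, ~(Y | ~W).
              branch 1.1.2.1 (add ~Z, (Y | ~W)):
                (Y | ~W): β-rule — branch into Y  //  ~W.
                  branch 1.1.2.1.1 (add Y):
                    ○ open, literals {X=0, Y=1, Z=0}.
                  branch 1.1.2.1.2 (add ~W):
                    ○ open, literals {W=0, X=0, Z=0}.
              branch 1.1.2.2 (add ~~Z, ~(Y | ~W)):
                ~(Y | ~W): α-rule — add ~Y, ~~W.
                ○ open, literals {W=1, X=0, Y=0, Z=1}.
      branch 1.2 (add ~X):
        (~X | ~X): β-rule — branch into ~X  //  ~X.
          branch 1.2.1 (add ~X):
            ○ open, literals {X=0}.
          branch 1.2.2 (add ~X):
            ○ open, literals {X=0}.
  branch 2 (add ~((~Z <-> (Y | ~W)) | ~X), ~(~X | ~X)):
    ~((~Z <-> (Y | ~W)) | ~X): α-rule — add ~(~Z <-> (Y | ~W)), ~~X.
    ~(~X | ~X): α-rule — add ~~X, ~~X.
    ~(~Z <-> (Y | ~W)): β-rule — branch into ~Z, ~(Y | ~W)  //  ~~Z, (Y | ~W).
      branch 2.1 (add ~Z, ~(Y | ~W)):
        ~(Y | ~W): α-rule — add ~Y, ~~W.
        ○ open, literals {W=1, X=1, Y=0, Z=0}.
      branch 2.2 (add ~~Z, (Y | ~W)):
        (Y | ~W): β-rule — branch into Y  //  ~W.
          branch 2.2.1 (add Y):
            ○ open, literals {X=1, Y=1, Z=1}.
          branch 2.2.2 (add ~W):
            ○ open, literals {W=0, X=1, Z=1}.
0 branches closed, 11 open.
Each open branch fixes some atoms; the unmentioned ones are free. Counting distinct full assignments: branch {X=0, Y=1, Z=0} (W) contributes 2 new; branch {W=0, X=0, Z=0} (Y) contributes 1 new; branch {W=1, X=0, Y=0, Z=1} (none free) contributes 1 new; branch {X=0, Y=1, Z=0} (W) contributes 0 new; branch {W=0, X=0, Z=0} (Y) contributes 0 new; branch {W=1, X=0, Y=0, Z=1} (none free) contributes 0 new; branch {X=0} (Y, Z, W) contributes 4 new; branch {X=0} (Y, Z, W) contributes 0 new; branch {W=1, X=1, Y=0, Z=0} (none free) contributes 1 new; branch {X=1, Y=1, Z=1} (W) contributes 2 new; branch {W=0, X=1, Z=1} (Y) contributes 1 new. Total: 12.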